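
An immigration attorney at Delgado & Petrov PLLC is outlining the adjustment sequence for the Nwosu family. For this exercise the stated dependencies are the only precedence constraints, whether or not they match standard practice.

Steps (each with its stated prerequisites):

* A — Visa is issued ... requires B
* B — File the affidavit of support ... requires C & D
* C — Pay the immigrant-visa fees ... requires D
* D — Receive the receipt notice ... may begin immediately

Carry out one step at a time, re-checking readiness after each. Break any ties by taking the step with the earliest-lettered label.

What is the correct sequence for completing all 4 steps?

D, C, B, A

Only D has no prerequisites, so it is first.
C is the only step now ready → C.
Next only B has its prerequisites met → B.
That leaves A as the only ready step → A.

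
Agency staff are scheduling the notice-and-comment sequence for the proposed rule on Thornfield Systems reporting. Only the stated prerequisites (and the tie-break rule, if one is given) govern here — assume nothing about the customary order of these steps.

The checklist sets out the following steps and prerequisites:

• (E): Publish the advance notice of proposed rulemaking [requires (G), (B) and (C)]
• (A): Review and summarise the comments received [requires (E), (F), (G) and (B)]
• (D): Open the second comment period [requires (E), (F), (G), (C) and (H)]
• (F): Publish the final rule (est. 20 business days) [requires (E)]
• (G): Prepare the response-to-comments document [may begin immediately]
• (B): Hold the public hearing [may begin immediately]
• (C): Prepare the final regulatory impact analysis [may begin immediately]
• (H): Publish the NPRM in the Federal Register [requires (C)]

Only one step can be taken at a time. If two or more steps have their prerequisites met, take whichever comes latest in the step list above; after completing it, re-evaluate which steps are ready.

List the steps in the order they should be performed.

(C), (H), (B), (G), (E), (F), (D), (A)

(C), (B) and (G) have no prerequisites; (C) is listed later, so (C) is first.
(H) now also ready, so the ready set is {(H), (B), (G)}; (H) is listed later → (H).
(B) and (G) are both available; (B) is listed later → (B).
Next only (G) has its prerequisites met → (G).
(E) needed (C), (B) and (G), now all done → (E).
That leaves (F) as the only ready step → (F).
Now (D) and (A) have their prerequisites met. (D) is listed later, so (D) next.
That leaves (A) as the only ready step → (A).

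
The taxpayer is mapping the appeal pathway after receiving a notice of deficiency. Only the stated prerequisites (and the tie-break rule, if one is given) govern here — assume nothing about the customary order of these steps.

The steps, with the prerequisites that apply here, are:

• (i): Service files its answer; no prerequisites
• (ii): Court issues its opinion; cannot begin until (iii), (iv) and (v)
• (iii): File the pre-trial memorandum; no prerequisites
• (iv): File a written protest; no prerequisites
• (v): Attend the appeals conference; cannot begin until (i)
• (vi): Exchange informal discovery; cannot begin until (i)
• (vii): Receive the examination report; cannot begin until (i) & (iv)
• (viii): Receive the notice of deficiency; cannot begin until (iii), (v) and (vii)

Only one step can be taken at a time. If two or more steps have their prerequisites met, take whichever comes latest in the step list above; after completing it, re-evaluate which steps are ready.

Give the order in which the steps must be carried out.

(iv) → (iii) → (i) → (vii) → (vi) → (v) → (viii) → (ii)

Nothing is required for (iv), (iii) and (i). (iv) is listed later → (iv) first.
Now (iii) and (i) have their prerequisites met. (iii) is listed later, so (iii) next.
That leaves (i) as the only ready step → (i).
(vii), (vi) and (v) are all available; (vii) is listed later → (vii).
Now (vi) and (v) have their prerequisites met. (vi) is listed later, so (vi) next.
That leaves (v) as the only ready step → (v).
Now (viii) and (ii) have their prerequisites met. (viii) is listed later, so (viii) next.
(ii) is the only step now ready → (ii).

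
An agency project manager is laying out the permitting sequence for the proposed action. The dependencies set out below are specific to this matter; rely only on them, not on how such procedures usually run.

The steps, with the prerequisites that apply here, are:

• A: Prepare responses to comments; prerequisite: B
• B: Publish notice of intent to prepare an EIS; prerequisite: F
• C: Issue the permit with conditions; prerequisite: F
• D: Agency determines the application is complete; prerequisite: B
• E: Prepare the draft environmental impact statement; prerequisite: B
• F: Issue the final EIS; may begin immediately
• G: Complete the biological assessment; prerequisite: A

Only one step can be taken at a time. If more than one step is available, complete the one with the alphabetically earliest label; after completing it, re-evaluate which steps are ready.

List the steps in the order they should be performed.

F has no prerequisites → F first.
Ready: B and C. B has the earlier label → B.
Now A, C, D and E have their prerequisites met. A has the earlier label, so A next.
G now also ready, so the ready set is {C, D, E, G}; C has the earlier label → C.
D, E and G are all available; D has the earlier label → D.
Now E and G have their prerequisites met. E has the earlier label, so E next.
Next only G has its prerequisites met → G.

F, B, A, C, D, E, G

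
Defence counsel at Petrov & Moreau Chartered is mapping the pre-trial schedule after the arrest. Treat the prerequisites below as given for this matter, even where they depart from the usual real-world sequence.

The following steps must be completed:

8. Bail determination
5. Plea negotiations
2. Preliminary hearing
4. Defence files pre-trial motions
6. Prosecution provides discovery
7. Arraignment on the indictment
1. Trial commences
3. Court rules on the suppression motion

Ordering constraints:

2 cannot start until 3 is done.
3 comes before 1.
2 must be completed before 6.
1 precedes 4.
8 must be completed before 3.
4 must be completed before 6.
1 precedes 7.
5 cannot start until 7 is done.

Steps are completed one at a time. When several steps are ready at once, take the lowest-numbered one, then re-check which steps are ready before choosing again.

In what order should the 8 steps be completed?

8 has no prerequisites → 8 first.
That leaves 3 as the only ready step → 3.
Now 1 and 2 have their prerequisites met. 1 has the earlier label, so 1 next.
Ready: 2, 4 and 7. 2 has the earlier label → 2.
4 and 7 are both available; 4 has the earlier label → 4.
6 now also ready, so the ready set is {6, 7}; 6 has the earlier label → 6.
7 needed 1, now all done → 7.
5 needed 7, now all done → 5.

8 → 3 → 1 → 2 → 4 → 6 → 7 → 5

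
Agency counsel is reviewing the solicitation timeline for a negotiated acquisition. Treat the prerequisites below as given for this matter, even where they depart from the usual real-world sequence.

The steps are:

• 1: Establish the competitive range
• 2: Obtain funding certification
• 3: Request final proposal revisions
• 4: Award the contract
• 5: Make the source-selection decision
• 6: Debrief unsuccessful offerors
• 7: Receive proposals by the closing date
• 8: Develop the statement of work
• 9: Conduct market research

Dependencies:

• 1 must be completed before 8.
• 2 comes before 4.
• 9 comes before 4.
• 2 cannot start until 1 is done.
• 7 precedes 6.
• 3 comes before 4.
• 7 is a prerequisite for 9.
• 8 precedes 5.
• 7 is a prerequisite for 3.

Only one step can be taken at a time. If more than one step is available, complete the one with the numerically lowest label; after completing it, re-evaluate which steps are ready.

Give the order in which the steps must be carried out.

1, 2, 7, 3, 6, 8, 5, 9, 4

1 and 7 have no prerequisites; 1 has the earlier label, so 1 is first.
2, 7 and 8 are all available; 2 has the earlier label → 2.
Now 7 and 8 have their prerequisites met. 7 has the earlier label, so 7 next.
Now 3, 6, 8 and 9 have their prerequisites met. 3 has the earlier label, so 3 next.
Ready: 6, 8 and 9. 6 has the earlier label → 6.
Now 8 and 9 have their prerequisites met. 8 has the earlier label, so 8 next.
5 now also ready, so the ready set is {5, 9}; 5 has the earlier label → 5.
9 is the only step now ready → 9.
Next only 4 has its prerequisites met → 4.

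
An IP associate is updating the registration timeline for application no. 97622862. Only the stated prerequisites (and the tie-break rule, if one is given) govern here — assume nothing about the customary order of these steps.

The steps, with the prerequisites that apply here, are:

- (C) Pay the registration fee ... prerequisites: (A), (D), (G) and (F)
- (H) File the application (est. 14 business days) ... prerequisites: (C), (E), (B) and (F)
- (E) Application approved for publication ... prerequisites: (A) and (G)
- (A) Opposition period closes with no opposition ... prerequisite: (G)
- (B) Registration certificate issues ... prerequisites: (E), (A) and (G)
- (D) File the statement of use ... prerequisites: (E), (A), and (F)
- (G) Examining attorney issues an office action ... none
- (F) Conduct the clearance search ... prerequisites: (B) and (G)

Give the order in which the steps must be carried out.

Only (G) has no prerequisites, so it is first.
Next only (A) has its prerequisites met → (A).
(E) needed (A) and (G), now all done → (E).
Next only (B) has its prerequisites met → (B).
That leaves (F) as the only ready step → (F).
(D) needed (E), (A) and (F), now all done → (D).
(C) is the only step now ready → (C).
Next only (H) has its prerequisites met → (H).

(G), (A), (E), (B), (F), (D), (C), (H)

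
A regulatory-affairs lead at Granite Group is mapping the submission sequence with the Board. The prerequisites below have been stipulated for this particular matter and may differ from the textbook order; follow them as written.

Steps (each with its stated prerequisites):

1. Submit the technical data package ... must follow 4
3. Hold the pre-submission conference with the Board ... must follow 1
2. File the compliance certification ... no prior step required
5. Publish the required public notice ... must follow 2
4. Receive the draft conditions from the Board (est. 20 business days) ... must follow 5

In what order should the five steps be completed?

2 5 4 1 3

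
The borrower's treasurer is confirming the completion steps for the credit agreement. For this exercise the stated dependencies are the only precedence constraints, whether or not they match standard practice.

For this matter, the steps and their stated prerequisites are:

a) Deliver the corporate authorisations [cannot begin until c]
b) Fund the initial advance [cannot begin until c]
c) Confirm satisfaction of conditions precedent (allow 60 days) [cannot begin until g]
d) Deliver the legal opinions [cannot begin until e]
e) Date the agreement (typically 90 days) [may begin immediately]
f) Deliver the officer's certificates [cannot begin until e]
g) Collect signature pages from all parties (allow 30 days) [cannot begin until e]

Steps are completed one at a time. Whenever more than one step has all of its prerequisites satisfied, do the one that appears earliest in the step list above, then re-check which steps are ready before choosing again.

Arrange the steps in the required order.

e is the only step with nothing outstanding, so it goes first.
Now d, f and g have their prerequisites met. d is listed earlier, so d next.
Ready: f and g. f is listed earlier → f.
g is the only step now ready → g.
c needed g, now all done → c.
a and b are both available; a is listed earlier → a.
b needed c, now all done → b.

e d f g c a b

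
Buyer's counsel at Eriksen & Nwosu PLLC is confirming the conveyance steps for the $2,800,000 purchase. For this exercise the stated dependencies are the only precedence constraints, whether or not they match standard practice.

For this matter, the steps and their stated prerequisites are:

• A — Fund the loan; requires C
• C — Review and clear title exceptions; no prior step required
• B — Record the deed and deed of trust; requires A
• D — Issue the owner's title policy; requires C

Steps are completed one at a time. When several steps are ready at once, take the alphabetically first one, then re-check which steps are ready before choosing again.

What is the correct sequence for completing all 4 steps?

C → A → B → D

Only C has no prerequisites, so it is first.
Ready: A and D. A has the earlier label → A.
B and D are both available; B has the earlier label → B.
That leaves D as the only ready step → D.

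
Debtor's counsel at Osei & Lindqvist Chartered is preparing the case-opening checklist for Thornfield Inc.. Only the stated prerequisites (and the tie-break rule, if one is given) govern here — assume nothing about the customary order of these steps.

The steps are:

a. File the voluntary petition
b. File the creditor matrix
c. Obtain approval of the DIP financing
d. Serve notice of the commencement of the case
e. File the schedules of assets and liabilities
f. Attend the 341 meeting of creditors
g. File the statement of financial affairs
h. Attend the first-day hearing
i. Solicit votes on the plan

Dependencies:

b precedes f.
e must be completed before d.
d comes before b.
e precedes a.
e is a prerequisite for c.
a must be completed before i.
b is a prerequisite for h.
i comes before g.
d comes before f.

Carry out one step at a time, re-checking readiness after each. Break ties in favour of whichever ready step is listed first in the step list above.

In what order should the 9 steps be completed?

e → a → c → d → b → f → h → i → g

e has no prerequisites → e first.
Now a, c and d have their prerequisites met. a is listed earlier, so a next.
Ready: c, d and i. c is listed earlier → c.
Ready: d and i. d is listed earlier → d.
b and i are both available; b is listed earlier → b.
f, h and i are all available; f is listed earlier → f.
Now h and i have their prerequisites met. h is listed earlier, so h next.
i needed a, now all done → i.
g needed i, now all done → g.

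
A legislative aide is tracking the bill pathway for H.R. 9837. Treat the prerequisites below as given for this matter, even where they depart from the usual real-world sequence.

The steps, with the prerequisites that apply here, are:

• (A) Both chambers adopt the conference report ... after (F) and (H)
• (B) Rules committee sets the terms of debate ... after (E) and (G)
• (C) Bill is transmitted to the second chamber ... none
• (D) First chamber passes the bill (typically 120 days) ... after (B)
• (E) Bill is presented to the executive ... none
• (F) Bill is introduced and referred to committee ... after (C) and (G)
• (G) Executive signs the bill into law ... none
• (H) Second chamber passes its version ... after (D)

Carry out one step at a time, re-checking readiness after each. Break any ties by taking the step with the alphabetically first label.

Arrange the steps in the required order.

(C), (E) and (G) have no prerequisites; (C) has the earlier label, so (C) is first.
Now (E) and (G) have their prerequisites met. (E) has the earlier label, so (E) next.
Next only (G) has its prerequisites met → (G).
Ready: (B) and (F). (B) has the earlier label → (B).
Now (D) and (F) have their prerequisites met. (D) has the earlier label, so (D) next.
Now (F) and (H) have their prerequisites met. (F) has the earlier label, so (F) next.
Next only (H) has its prerequisites met → (H).
(A) needed (F) and (H), now all done → (A).

(C), (E), (G), (B), (D), (F), (H), (A)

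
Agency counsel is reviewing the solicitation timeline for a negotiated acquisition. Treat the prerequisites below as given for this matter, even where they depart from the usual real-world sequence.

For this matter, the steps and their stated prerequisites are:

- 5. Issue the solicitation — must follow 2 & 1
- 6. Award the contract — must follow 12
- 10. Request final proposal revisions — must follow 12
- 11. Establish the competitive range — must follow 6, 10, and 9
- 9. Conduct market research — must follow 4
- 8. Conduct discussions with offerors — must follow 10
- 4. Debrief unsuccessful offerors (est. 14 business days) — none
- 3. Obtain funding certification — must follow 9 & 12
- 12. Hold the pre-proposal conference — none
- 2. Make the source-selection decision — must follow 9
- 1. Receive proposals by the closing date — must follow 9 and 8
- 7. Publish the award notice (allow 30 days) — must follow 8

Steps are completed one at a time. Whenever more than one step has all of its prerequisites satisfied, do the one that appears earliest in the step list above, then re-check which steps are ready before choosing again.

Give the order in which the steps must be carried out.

4 and 12 have no prerequisites; 4 is listed earlier, so 4 is first.
9 now also ready, so the ready set is {9, 12}; 9 is listed earlier → 9.
2 now also ready, so the ready set is {12, 2}; 12 is listed earlier → 12.
Now 6, 10, 3 and 2 have their prerequisites met. 6 is listed earlier, so 6 next.
Now 10, 3 and 2 have their prerequisites met. 10 is listed earlier, so 10 next.
Now 11, 8, 3 and 2 have their prerequisites met. 11 is listed earlier, so 11 next.
8, 3 and 2 are all available; 8 is listed earlier → 8.
1 and 7 now also ready, so the ready set is {3, 2, 1, 7}; 3 is listed earlier → 3.
2, 1 and 7 are all available; 2 is listed earlier → 2.
Now 1 and 7 have their prerequisites met. 1 is listed earlier, so 1 next.
5 and 7 are both available; 5 is listed earlier → 5.
Next only 7 has its prerequisites met → 7.

4, 9, 12, 6, 10, 11, 8, 3, 2, 1, 5, 7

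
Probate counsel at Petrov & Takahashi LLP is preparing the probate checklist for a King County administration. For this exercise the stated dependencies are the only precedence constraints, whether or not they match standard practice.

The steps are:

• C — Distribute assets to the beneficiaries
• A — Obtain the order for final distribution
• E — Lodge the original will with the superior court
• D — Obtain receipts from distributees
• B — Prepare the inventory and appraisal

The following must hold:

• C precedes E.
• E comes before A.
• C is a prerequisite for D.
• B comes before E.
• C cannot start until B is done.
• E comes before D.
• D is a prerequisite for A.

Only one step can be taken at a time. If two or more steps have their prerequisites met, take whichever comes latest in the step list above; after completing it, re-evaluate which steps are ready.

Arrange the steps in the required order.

B is the only step with nothing outstanding, so it goes first.
C needed B, now all done → C.
E needed B and C, now all done → E.
D is the only step now ready → D.
A needed D and E, now all done → A.

B C E D A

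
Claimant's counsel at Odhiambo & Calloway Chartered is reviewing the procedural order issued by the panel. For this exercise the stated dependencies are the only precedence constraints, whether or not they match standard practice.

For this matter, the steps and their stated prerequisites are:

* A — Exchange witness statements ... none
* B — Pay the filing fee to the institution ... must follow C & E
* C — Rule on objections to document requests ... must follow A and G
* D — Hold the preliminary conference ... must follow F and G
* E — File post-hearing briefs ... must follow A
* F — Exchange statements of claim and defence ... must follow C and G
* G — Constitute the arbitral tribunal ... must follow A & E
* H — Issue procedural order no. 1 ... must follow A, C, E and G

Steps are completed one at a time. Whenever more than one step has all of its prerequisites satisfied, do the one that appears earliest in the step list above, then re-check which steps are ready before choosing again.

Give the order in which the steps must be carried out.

A → E → G → C → B → F → D → H

A is the only step with nothing outstanding, so it goes first.
E needed A, now all done → E.
G is the only step now ready → G.
C needed A and G, now all done → C.
B, F and H are all available; B is listed earlier → B.
F and H are both available; F is listed earlier → F.
D now also ready, so the ready set is {D, H}; D is listed earlier → D.
H needed A, C, E and G, now all done → H.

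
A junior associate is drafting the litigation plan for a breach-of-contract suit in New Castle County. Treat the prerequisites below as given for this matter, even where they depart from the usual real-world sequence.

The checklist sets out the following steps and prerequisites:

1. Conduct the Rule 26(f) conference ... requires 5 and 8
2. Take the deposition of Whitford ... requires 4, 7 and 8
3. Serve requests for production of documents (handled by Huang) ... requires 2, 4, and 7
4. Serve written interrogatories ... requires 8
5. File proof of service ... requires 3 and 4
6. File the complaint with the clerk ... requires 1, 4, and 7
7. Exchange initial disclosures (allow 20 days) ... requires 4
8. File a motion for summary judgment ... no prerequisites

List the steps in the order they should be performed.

8, 4, 7, 2, 3, 5, 1, 6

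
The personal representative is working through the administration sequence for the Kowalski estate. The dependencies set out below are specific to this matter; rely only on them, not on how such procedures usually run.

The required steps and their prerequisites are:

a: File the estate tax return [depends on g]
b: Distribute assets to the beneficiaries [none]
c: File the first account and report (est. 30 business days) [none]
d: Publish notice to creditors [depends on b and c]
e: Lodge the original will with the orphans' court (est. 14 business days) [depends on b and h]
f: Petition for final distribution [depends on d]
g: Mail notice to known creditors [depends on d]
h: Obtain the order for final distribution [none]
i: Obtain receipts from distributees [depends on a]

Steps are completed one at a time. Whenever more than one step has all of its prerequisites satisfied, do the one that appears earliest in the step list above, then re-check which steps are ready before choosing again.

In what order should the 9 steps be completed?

Nothing is required for b, c and h. b is listed earlier → b first.
Ready: c and h. c is listed earlier → c.
Now d and h have their prerequisites met. d is listed earlier, so d next.
f and g now also ready, so the ready set is {f, g, h}; f is listed earlier → f.
g and h are both available; g is listed earlier → g.
a now also ready, so the ready set is {a, h}; a is listed earlier → a.
i now also ready, so the ready set is {h, i}; h is listed earlier → h.
Ready: e and i. e is listed earlier → e.
i needed a, now all done → i.

b → c → d → f → g → a → h → e → i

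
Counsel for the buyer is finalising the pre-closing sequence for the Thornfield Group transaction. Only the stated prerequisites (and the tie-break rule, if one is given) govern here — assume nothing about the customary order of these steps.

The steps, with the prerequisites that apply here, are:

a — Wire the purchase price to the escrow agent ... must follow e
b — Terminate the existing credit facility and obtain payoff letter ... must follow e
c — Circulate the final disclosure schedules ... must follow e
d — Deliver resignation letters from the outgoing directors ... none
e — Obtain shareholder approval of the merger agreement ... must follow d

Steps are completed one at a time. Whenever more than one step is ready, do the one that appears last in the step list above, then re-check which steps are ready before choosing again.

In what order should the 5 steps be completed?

d has no prerequisites → d first.
e is the only step now ready → e.
c, b and a are all available; c is listed later → c.
Now b and a have their prerequisites met. b is listed later, so b next.
a needed e, now all done → a.

d, e, c, b, a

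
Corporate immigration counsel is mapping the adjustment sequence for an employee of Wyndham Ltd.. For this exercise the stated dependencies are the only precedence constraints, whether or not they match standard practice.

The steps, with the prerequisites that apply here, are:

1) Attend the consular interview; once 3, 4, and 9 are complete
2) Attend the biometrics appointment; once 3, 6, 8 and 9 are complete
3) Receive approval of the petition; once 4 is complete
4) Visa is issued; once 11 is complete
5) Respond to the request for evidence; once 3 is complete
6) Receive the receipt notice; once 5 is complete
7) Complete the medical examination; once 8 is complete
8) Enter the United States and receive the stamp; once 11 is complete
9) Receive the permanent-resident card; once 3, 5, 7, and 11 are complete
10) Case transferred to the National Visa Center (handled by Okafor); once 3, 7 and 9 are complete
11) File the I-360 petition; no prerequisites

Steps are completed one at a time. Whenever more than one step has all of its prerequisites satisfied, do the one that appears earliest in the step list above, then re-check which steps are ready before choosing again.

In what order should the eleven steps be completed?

11 4 3 5 6 8 7 9 1 2 10

Only 11 has no prerequisites, so it is first.
Now 4 and 8 have their prerequisites met. 4 is listed earlier, so 4 next.
3 now also ready, so the ready set is {3, 8}; 3 is listed earlier → 3.
Now 5 and 8 have their prerequisites met. 5 is listed earlier, so 5 next.
Now 6 and 8 have their prerequisites met. 6 is listed earlier, so 6 next.
That leaves 8 as the only ready step → 8.
7 needed 8, now all done → 7.
9 needed 3, 5, 7 and 11, now all done → 9.
Ready: 1, 2 and 10. 1 is listed earlier → 1.
2 and 10 are both available; 2 is listed earlier → 2.
That leaves 10 as the only ready step → 10.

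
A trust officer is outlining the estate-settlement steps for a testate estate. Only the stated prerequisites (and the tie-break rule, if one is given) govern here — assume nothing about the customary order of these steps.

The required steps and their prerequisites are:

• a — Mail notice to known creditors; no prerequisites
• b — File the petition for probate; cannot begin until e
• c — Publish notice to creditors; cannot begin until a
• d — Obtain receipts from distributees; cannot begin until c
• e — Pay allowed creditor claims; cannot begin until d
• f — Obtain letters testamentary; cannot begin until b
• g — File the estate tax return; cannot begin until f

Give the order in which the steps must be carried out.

a has no prerequisites → a first.
c needed a, now all done → c.
d needed c, now all done → d.
e needed d, now all done → e.
b needed e, now all done → b.
Next only f has its prerequisites met → f.
g needed f, now all done → g.

a, c, d, e, b, f, g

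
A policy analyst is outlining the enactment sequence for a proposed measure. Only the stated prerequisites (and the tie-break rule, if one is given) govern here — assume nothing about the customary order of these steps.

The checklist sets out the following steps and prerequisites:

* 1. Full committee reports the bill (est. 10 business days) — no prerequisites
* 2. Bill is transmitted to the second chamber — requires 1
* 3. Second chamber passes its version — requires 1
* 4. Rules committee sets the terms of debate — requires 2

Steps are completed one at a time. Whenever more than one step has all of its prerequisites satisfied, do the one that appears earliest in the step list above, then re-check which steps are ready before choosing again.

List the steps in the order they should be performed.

Only 1 has no prerequisites, so it is first.
2 and 3 are both available; 2 is listed earlier → 2.
Ready: 3 and 4. 3 is listed earlier → 3.
That leaves 4 as the only ready step → 4.

1 2 3 4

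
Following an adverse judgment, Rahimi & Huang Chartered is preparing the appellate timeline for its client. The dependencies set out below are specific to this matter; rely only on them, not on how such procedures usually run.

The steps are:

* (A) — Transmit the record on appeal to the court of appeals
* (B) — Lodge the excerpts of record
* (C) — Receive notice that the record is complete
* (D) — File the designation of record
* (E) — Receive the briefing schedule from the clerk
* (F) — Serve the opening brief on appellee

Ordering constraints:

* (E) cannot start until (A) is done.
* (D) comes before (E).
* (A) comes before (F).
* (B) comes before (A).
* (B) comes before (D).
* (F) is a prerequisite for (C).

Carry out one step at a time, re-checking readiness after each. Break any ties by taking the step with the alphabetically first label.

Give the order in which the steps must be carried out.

(B) → (A) → (D) → (E) → (F) → (C)

(B) is the only step with nothing outstanding, so it goes first.
(A) and (D) are both available; (A) has the earlier label → (A).
Ready: (D) and (F). (D) has the earlier label → (D).
(E) and (F) are both available; (E) has the earlier label → (E).
(F) needed (A), now all done → (F).
(C) is the only step now ready → (C).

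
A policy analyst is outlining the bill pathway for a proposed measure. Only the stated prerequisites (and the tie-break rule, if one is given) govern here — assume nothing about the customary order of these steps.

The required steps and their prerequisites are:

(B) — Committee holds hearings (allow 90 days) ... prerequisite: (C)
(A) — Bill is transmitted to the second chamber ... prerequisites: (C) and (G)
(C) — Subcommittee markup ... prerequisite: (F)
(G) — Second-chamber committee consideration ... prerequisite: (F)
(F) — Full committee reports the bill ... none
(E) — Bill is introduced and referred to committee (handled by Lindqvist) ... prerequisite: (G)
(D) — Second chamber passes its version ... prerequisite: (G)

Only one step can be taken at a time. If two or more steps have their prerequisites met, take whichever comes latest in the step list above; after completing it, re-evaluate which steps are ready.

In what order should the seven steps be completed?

Only (F) has no prerequisites, so it is first.
(G) and (C) are both available; (G) is listed later → (G).
Ready: (D), (E) and (C). (D) is listed later → (D).
Ready: (E) and (C). (E) is listed later → (E).
Next only (C) has its prerequisites met → (C).
(A) and (B) are both available; (A) is listed later → (A).
(B) needed (C), now all done → (B).

(F), (G), (D), (E), (C), (A), (B)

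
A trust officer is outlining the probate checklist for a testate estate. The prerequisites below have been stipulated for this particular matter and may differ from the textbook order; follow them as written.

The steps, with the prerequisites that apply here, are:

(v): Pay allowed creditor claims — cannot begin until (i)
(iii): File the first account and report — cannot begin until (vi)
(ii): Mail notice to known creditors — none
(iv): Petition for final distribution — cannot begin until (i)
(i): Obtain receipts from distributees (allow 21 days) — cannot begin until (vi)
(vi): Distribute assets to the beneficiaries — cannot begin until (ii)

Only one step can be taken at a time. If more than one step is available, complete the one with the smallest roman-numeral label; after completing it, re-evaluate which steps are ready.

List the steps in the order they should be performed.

(ii) is the only step with nothing outstanding, so it goes first.
(vi) needed (ii), now all done → (vi).
(i) and (iii) are both available; (i) has the earlier label → (i).
Ready: (iii), (iv) and (v). (iii) has the earlier label → (iii).
(iv) and (v) are both available; (iv) has the earlier label → (iv).
(v) needed (i), now all done → (v).

(ii) → (vi) → (i) → (iii) → (iv) → (v)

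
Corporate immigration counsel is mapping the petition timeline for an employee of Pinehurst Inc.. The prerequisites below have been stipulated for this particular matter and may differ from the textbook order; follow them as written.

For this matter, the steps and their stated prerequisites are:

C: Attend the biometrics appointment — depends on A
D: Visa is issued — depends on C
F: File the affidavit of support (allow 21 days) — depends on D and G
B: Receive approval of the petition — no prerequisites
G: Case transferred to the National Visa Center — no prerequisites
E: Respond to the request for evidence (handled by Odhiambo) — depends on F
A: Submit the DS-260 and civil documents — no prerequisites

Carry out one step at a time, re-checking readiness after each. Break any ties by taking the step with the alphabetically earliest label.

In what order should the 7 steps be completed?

A, B, C, D, G, F, E

A, B and G have no prerequisites; A has the earlier label, so A is first.
B, C and G are all available; B has the earlier label → B.
Now C and G have their prerequisites met. C has the earlier label, so C next.
Now D and G have their prerequisites met. D has the earlier label, so D next.
That leaves G as the only ready step → G.
That leaves F as the only ready step → F.
Next only E has its prerequisites met → E.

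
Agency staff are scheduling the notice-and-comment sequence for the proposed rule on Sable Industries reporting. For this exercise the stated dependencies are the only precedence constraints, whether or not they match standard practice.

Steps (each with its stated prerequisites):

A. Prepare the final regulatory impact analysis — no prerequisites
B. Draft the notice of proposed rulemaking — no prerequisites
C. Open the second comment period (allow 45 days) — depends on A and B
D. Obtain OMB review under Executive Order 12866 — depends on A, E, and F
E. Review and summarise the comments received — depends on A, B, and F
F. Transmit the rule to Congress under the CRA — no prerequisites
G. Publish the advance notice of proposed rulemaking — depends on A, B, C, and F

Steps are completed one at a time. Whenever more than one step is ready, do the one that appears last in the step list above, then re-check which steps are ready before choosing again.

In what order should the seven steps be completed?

F B A E D C G

Nothing is required for F, B and A. F is listed later → F first.
Now B and A have their prerequisites met. B is listed later, so B next.
Next only A has its prerequisites met → A.
Ready: E and C. E is listed later → E.
D now also ready, so the ready set is {D, C}; D is listed later → D.
Next only C has its prerequisites met → C.
G is the only step now ready → G.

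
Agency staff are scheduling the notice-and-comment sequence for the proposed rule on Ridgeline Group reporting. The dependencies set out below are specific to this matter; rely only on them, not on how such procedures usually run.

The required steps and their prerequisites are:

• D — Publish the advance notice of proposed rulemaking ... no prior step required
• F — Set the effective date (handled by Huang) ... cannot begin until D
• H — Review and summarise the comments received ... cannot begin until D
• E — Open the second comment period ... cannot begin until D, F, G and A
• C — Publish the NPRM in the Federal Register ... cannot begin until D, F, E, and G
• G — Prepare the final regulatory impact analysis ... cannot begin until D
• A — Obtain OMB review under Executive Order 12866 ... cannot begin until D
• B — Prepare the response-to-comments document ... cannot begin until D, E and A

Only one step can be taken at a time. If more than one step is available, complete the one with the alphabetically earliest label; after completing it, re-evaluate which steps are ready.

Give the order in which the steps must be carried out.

Only D has no prerequisites, so it is first.
Now A, F, G and H have their prerequisites met. A has the earlier label, so A next.
Now F, G and H have their prerequisites met. F has the earlier label, so F next.
Now G and H have their prerequisites met. G has the earlier label, so G next.
E and H are both available; E has the earlier label → E.
B, C and H are all available; B has the earlier label → B.
Now C and H have their prerequisites met. C has the earlier label, so C next.
That leaves H as the only ready step → H.

D A F G E B C H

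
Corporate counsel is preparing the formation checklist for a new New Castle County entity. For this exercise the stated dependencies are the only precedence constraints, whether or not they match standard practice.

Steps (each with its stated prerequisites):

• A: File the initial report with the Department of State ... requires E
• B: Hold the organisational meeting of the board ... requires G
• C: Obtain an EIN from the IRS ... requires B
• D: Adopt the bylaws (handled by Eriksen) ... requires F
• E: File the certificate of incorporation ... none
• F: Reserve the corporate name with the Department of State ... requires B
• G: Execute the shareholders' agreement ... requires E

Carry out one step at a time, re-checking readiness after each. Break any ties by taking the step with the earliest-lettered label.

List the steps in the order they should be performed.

E has no prerequisites → E first.
Now A and G have their prerequisites met. A has the earlier label, so A next.
Next only G has its prerequisites met → G.
B is the only step now ready → B.
Now C and F have their prerequisites met. C has the earlier label, so C next.
F needed B, now all done → F.
D is the only step now ready → D.

E, A, G, B, C, F, D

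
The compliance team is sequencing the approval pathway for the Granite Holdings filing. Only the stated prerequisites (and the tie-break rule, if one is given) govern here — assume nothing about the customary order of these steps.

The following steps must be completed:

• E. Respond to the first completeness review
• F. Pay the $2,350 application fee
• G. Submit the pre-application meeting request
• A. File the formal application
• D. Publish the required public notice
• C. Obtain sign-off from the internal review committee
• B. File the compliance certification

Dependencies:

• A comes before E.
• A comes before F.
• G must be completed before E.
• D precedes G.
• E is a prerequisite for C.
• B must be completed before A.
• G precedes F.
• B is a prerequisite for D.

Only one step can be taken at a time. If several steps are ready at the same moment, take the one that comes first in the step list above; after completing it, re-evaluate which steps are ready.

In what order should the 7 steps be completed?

B has no prerequisites → B first.
Ready: A and D. A is listed earlier → A.
D needed B, now all done → D.
That leaves G as the only ready step → G.
Ready: E and F. E is listed earlier → E.
Ready: F and C. F is listed earlier → F.
C needed E, now all done → C.

B, A, D, G, E, F, C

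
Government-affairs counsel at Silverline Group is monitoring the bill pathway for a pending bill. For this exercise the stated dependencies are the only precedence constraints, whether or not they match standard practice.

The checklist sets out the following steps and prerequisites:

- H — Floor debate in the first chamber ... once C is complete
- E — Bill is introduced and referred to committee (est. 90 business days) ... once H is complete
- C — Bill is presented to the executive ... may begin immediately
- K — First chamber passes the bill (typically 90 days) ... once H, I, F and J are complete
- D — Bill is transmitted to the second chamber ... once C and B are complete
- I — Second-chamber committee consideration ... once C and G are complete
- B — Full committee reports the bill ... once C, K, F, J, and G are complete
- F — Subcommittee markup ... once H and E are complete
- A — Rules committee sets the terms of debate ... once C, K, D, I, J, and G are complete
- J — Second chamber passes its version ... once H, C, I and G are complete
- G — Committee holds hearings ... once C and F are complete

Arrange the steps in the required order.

Only C has no prerequisites, so it is first.
H needed C, now all done → H.
Next only E has its prerequisites met → E.
Next only F has its prerequisites met → F.
G needed C and F, now all done → G.
Next only I has its prerequisites met → I.
Next only J has its prerequisites met → J.
K needed H, I, F and J, now all done → K.
Next only B has its prerequisites met → B.
D is the only step now ready → D.
That leaves A as the only ready step → A.

C → H → E → F → G → I → J → K → B → D → A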